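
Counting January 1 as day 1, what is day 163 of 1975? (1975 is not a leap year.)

January has 31 days (163 − 31 = 132 remain).
February has 28 days (132 − 28 = 104 remain).
March has 31 days (104 − 31 = 73 remain).
April has 30 days (73 − 30 = 43 remain).
May has 31 days (43 − 31 = 12 remain).
12 into June → June 12.

12 June 1975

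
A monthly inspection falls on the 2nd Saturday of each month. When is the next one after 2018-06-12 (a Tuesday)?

June 2018 starts on a Friday; its first Saturday is the 2nd, so the 2nd Saturday is the 9th — 2018-06-09.
That is not after 2018-06-12, so look at July 2018.
July 2018 starts on a Sunday; its first Saturday is the 7th, so the 2nd Saturday is the 14th — 2018-07-14.

2018-07-14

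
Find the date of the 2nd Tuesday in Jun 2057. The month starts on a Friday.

Jun 2057 begins on a Friday, so the first Tuesday is Jun 5 (4 days later).
The 2nd Tuesday is 1 weeks later: 5 + 7 = 12.

Jun 12, 2057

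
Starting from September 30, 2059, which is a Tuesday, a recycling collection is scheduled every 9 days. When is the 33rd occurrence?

The 33rd occurrence is 32 intervals after the first: 32 × 9 = 288 days after September 30, 2059.
September has 30 days — 0 days to the end of September leaves 288.
October has 31 days (257 left).
November has 30 days (227 left).
December has 31 days (196 left).
January has 31 days (165 left).
February has 29 days (136 left).
March has 31 days (105 left).
April has 30 days (75 left).
May has 31 days (44 left).
June has 30 days (14 left).
14 days into July → July 14, 2060.

July 14, 2060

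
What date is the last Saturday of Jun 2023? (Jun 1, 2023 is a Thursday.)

Jun 24, 2023

Jun 2023 begins on a Thursday, so the first Saturday is Jun 3 (2 days later).
Jun 2023 has 30 days. Adding weeks: 3, 10, 17, 24 — the last one ≤ 30 is the 24th.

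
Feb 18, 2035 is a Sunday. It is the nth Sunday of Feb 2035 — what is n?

3rd

Day 18 falls in week ⌈18/7⌉ of the month.
Days 1–7 hold the 1st Sunday, 8–14 the 2nd, 15–21 the 3rd, 22–28 the 4th, 29–31 the 5th.
18 is in the range for the 3rd.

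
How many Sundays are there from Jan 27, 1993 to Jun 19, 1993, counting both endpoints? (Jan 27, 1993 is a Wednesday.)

Jan 27, 1993 is a Wednesday; the first Sunday on or after it is Jan 31, 1993 (4 days later).
From Jan 31, 1993 to Jun 19, 1993: 0 + 28 + 31 + 30 + 31 + 19 = 139 days (rest of Jan, Feb, Mar, Apr, May, Jun).
139 ÷ 7 = 19 full weeks with remainder 6, so 19 more Sundays after the first → 20.

20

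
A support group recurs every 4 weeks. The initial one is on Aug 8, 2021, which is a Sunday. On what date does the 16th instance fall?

Oct 2, 2022

The 16th occurrence is 15 intervals after the first: 15 × 28 = 420 days after Aug 8, 2021.
Aug has 31 days — 23 days to the end of Aug leaves 397.
Sep has 30 days (367 left).
Oct has 31 days (336 left).
Nov has 30 days (306 left).
Dec has 31 days (275 left).
Jan has 31 days (244 left).
Feb has 28 days (216 left).
Mar has 31 days (185 left).
Apr has 30 days (155 left).
May has 31 days (124 left).
Jun has 30 days (94 left).
Jul has 31 days (63 left).
Aug has 31 days (32 left).
Sep has 30 days (2 left).
2 days into Oct → Oct 2, 2022.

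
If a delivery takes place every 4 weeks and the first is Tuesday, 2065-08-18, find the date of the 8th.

2066-03-02

The 8th occurrence is 7 intervals after the first: 7 × 28 = 196 days after 2065-08-18.
August has 31 days — 13 days to the end of August leaves 183.
September has 30 days (153 left).
October has 31 days (122 left).
November has 30 days (92 left).
December has 31 days (61 left).
January has 31 days (30 left).
February has 28 days (2 left).
2 days into March → 2066-03-02.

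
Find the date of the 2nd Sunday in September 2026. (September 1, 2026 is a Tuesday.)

September 2026 begins on a Tuesday, so the first Sunday is September 6 (5 days later).
The 2nd Sunday is 1 weeks later: 6 + 7 = 13.

13 September 2026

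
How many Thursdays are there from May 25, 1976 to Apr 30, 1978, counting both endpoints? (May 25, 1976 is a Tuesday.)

101

May 25, 1976 is a Tuesday; the first Thursday on or after it is May 27, 1976 (2 days later).
From May 27, 1976 to Apr 30, 1978: 218 + 365 + 120 = 703 days (rest of 1976, 1977, to Apr 30, 1978 in 1978).
703 ÷ 7 = 100 full weeks with remainder 3, so 100 more Thursdays after the first → 101.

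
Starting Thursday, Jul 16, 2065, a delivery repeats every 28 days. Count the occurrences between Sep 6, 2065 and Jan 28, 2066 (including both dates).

6

Occurrences land 28·i days after Jul 16, 2065 for i = 0, 1, 2, …
Sep 6, 2065 is 52 days after the start; 52 ÷ 28 = 1 remainder 24; since the remainder is 24, round up to i = 2. First occurrence in the window: #3 on Sep 10, 2065 (2×28 = 56 days in).
Jan 28, 2066 is 196 days after the start; 196 ÷ 28 = 7 remainder 0. Last occurrence in the window: #8 on Jan 28, 2066.
Occurrences #3 through #8: 6 in total.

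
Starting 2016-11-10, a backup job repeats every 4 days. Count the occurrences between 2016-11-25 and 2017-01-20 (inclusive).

Occurrences land 4·i days after 2016-11-10 for i = 0, 1, 2, …
2016-11-25 is 15 days after the start; 15 ÷ 4 = 3 remainder 3; since the remainder is 3, round up to i = 4. First occurrence in the window: #5 on 2016-11-26 (4×4 = 16 days in).
2017-01-20 is 71 days after the start; 71 ÷ 4 = 17 remainder 3. Last occurrence in the window: #18 on 2017-01-17.
Occurrences #5 through #18: 14 in total.

14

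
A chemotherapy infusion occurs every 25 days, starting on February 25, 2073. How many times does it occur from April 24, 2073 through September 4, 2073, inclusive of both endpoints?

5

Occurrences land 25·i days after February 25, 2073 for i = 0, 1, 2, …
April 24, 2073 is 58 days after the start; 58 ÷ 25 = 2 remainder 8; since the remainder is 8, round up to i = 3. First occurrence in the window: #4 on May 11, 2073 (3×25 = 75 days in).
September 4, 2073 is 191 days after the start; 191 ÷ 25 = 7 remainder 16. Last occurrence in the window: #8 on August 19, 2073.
Occurrences #4 through #8: 5 in total.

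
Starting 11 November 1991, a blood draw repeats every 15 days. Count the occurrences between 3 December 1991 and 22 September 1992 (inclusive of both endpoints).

Occurrences land 15·i days after 11 November 1991 for i = 0, 1, 2, …
3 December 1991 is 22 days after the start; 22 ÷ 15 = 1 remainder 7; since the remainder is 7, round up to i = 2. First occurrence in the window: #3 on 11 December 1991 (2×15 = 30 days in).
22 September 1992 is 316 days after the start; 316 ÷ 15 = 21 remainder 1. Last occurrence in the window: #22 on 21 September 1992.
Occurrences #3 through #22: 20 in total.

20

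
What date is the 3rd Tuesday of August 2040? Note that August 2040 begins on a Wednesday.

21 August 2040

August 2040 begins on a Wednesday, so the first Tuesday is August 7 (6 days later).
The 3rd Tuesday is 2 weeks later: 7 + 14 = 21.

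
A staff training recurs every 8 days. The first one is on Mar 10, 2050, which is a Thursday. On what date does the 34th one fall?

Nov 29, 2050

The 34th occurrence is 33 intervals after the first: 33 × 8 = 264 days after Mar 10, 2050.
Mar has 31 days — 21 days to the end of Mar leaves 243.
Apr has 30 days (213 left).
May has 31 days (182 left).
Jun has 30 days (152 left).
Jul has 31 days (121 left).
Aug has 31 days (90 left).
Sep has 30 days (60 left).
Oct has 31 days (29 left).
29 days into Nov → Nov 29, 2050.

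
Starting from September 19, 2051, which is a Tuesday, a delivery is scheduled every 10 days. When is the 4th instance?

The 4th occurrence is 3 intervals after the first: 3 × 10 = 30 days after September 19, 2051.
September has 30 days — 11 days to the end of September leaves 19.
19 days into October → October 19, 2051.

October 19, 2051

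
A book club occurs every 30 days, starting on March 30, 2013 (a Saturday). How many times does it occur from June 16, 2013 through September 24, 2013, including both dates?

Occurrences land 30·i days after March 30, 2013 for i = 0, 1, 2, …
June 16, 2013 is 78 days after the start; 78 ÷ 30 = 2 remainder 18; since the remainder is 18, round up to i = 3. First occurrence in the window: #4 on June 28, 2013 (3×30 = 90 days in).
September 24, 2013 is 178 days after the start; 178 ÷ 30 = 5 remainder 28. Last occurrence in the window: #6 on August 27, 2013.
Occurrences #4 through #6: 3 in total.

3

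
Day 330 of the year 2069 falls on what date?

January has 31 days (330 − 31 = 299 remain).
February has 28 days (299 − 28 = 271 remain).
March has 31 days (271 − 31 = 240 remain).
April has 30 days (240 − 30 = 210 remain).
May has 31 days (210 − 31 = 179 remain).
June has 30 days (179 − 30 = 149 remain).
July has 31 days (149 − 31 = 118 remain).
August has 31 days (118 − 31 = 87 remain).
September has 30 days (87 − 30 = 57 remain).
October has 31 days (57 − 31 = 26 remain).
26 into November → November 26.

26 November 2069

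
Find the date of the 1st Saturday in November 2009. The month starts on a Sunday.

November 2009 begins on a Sunday, so the first Saturday is November 7 (6 days later).

2009-11-07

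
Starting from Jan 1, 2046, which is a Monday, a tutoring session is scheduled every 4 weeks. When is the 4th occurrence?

Mar 26, 2046

The 4th occurrence is 3 intervals after the first: 3 × 28 = 84 days after Jan 1, 2046.
Jan has 31 days — 30 days to the end of Jan leaves 54.
Feb has 28 days (26 left).
26 days into Mar → Mar 26, 2046.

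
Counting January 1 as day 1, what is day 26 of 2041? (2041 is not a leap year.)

26 into January → January 26.

2041-01-26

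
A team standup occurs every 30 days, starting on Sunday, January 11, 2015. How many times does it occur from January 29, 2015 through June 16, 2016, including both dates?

17

Occurrences land 30·i days after January 11, 2015 for i = 0, 1, 2, …
January 29, 2015 is 18 days after the start; 18 ÷ 30 = 0 remainder 18; since the remainder is 18, round up to i = 1. First occurrence in the window: #2 on February 10, 2015 (1×30 = 30 days in).
June 16, 2016 is 522 days after the start; 522 ÷ 30 = 17 remainder 12. Last occurrence in the window: #18 on June 4, 2016.
Occurrences #2 through #18: 17 in total.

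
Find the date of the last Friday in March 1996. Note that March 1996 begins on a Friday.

March 29, 1996

March 1996 begins on a Friday, so the first Friday is March 1.
March 1996 has 31 days. Adding weeks: 1, 8, 15, 22, 29 — the last one ≤ 31 is the 29th.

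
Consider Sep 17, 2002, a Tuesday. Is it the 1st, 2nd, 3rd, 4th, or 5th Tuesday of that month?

3rd

Day 17 falls in week ⌈17/7⌉ of the month.
Days 1–7 hold the 1st Tuesday, 8–14 the 2nd, 15–21 the 3rd, 22–28 the 4th, 29–31 the 5th.
17 is in the range for the 3rd.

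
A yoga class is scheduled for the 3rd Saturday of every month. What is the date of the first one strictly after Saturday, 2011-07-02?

2011-07-16

July 2011 starts on a Friday; its first Saturday is the 2nd, so the 3rd Saturday is the 16th — 2011-07-16.
2011-07-16 is after 2011-07-02, so that is the next one.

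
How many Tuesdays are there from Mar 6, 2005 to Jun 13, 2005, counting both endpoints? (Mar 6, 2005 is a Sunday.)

Mar 6, 2005 is a Sunday; the first Tuesday on or after it is Mar 8, 2005 (2 days later).
From Mar 8, 2005 to Jun 13, 2005: 23 + 30 + 31 + 13 = 97 days (rest of Mar, Apr, May, Jun).
97 ÷ 7 = 13 full weeks with remainder 6, so 13 more Tuesdays after the first → 14.

14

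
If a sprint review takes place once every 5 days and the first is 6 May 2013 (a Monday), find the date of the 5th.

The 5th occurrence is 4 intervals after the first: 4 × 5 = 20 days after 6 May 2013.
20 days later is 26 May 2013.

26 May 2013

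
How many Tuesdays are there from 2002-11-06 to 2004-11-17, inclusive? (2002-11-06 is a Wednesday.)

106

2002-11-06 is a Wednesday; the first Tuesday on or after it is 2002-11-12 (6 days later).
From 2002-11-12 to 2004-11-17: 49 + 365 + 322 = 736 days (rest of 2002, 2003, to 2004-11-17 in 2004).
736 ÷ 7 = 105 full weeks with remainder 1, so 105 more Tuesdays after the first → 106.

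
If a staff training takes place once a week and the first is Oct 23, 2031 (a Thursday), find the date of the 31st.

May 20, 2032

The 31st occurrence is 30 intervals after the first: 30 × 7 = 210 days after Oct 23, 2031.
Oct has 31 days — 8 days to the end of Oct leaves 202.
Nov has 30 days (172 left).
Dec has 31 days (141 left).
Jan has 31 days (110 left).
Feb has 29 days (81 left).
Mar has 31 days (50 left).
Apr has 30 days (20 left).
20 days into May → May 20, 2032.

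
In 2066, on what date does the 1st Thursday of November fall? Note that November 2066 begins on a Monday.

November 2066 begins on a Monday, so the first Thursday is November 4 (3 days later).

4 November 2066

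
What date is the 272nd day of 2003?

September 29, 2003

January has 31 days (272 − 31 = 241 remain).
February has 28 days (241 − 28 = 213 remain).
March has 31 days (213 − 31 = 182 remain).
April has 30 days (182 − 30 = 152 remain).
May has 31 days (152 − 31 = 121 remain).
June has 30 days (121 − 30 = 91 remain).
July has 31 days (91 − 31 = 60 remain).
August has 31 days (60 − 31 = 29 remain).
29 into September → September 29.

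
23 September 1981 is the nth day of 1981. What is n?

Days in months before September: 31 + 28 + 31 + 30 + 31 + 30 + 31 + 31 = 243.
Plus 23 days into September → day 266.

266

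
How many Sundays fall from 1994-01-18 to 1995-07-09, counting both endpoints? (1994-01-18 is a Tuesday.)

1994-01-18 is a Tuesday; the first Sunday on or after it is 1994-01-23 (5 days later).
From 1994-01-23 to 1995-07-09: 342 + 190 = 532 days (rest of 1994, to 1995-07-09 in 1995).
532 ÷ 7 = 76 full weeks with remainder 0, so 76 more Sundays after the first → 77.

77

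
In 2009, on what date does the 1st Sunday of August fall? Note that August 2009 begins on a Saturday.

August 2009 begins on a Saturday, so the first Sunday is August 2 (1 day later).

2 August 2009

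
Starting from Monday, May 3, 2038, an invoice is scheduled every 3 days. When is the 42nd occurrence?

The 42nd occurrence is 41 intervals after the first: 41 × 3 = 123 days after May 3, 2038.
May has 31 days — 28 days to the end of May leaves 95.
Jun has 30 days (65 left).
Jul has 31 days (34 left).
Aug has 31 days (3 left).
3 days into Sep → Sep 3, 2038.

Sep 3, 2038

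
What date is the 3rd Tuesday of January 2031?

The first Tuesday of January 2031 is January 7.
The 3rd Tuesday is 2 weeks later: 7 + 14 = 21.

2031-01-21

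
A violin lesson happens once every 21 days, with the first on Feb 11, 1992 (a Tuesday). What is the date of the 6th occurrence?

May 26, 1992

The 6th occurrence is 5 intervals after the first: 5 × 21 = 105 days after Feb 11, 1992.
Feb has 29 days — 18 days to the end of Feb leaves 87.
Mar has 31 days (56 left).
Apr has 30 days (26 left).
26 days into May → May 26, 1992.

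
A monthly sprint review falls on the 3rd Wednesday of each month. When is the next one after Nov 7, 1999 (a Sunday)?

Nov 17, 1999

Nov 1999 starts on a Monday; its first Wednesday is the 3rd, so the 3rd Wednesday is the 17th — Nov 17, 1999.
Nov 17, 1999 is after Nov 7, 1999, so that is the next one.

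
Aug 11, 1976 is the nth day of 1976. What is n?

224

Days in months before Aug: 31 + 29 + 31 + 30 + 31 + 30 + 31 = 213.
Plus 11 days into Aug → day 224.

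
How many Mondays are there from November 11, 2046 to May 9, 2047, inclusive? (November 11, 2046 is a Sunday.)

26

November 11, 2046 is a Sunday; the first Monday on or after it is November 12, 2046 (1 day later).
From November 12, 2046 to May 9, 2047: 18 + 31 + 31 + 28 + 31 + 30 + 9 = 178 days (rest of November, December, January, February, March, April, May).
178 ÷ 7 = 25 full weeks with remainder 3, so 25 more Mondays after the first → 26.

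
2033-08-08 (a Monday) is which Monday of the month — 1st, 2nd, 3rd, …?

Day 8 falls in week ⌈8/7⌉ of the month.
Days 1–7 hold the 1st Monday, 8–14 the 2nd, 15–21 the 3rd, 22–28 the 4th, 29–31 the 5th.
8 is in the range for the 2nd.

2nd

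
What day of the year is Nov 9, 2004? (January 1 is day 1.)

314

Days in months before Nov: 31 + 29 + 31 + 30 + 31 + 30 + 31 + 31 + 30 + 31 = 305.
Plus 9 days into Nov → day 314.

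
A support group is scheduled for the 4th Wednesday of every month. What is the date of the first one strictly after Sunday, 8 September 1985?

25 September 1985

September 1985 starts on a Sunday; its first Wednesday is the 4th, so the 4th Wednesday is the 25th — 25 September 1985.
25 September 1985 is after 8 September 1985, so that is the next one.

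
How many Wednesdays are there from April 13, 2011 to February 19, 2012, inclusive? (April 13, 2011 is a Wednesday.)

45

April 13, 2011 is a Wednesday; the first Wednesday on or after it is April 13, 2011.
From April 13, 2011 to February 19, 2012: 17 + 31 + 30 + 31 + 31 + 30 + 31 + 30 + 31 + 31 + 19 = 312 days (rest of April, May, June, July, August, September, October, November, December, January, February).
312 ÷ 7 = 44 full weeks with remainder 4, so 44 more Wednesdays after the first → 45.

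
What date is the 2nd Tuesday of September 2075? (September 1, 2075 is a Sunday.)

September 2075 begins on a Sunday, so the first Tuesday is September 3 (2 days later).
The 2nd Tuesday is 1 weeks later: 3 + 7 = 10.

September 10, 2075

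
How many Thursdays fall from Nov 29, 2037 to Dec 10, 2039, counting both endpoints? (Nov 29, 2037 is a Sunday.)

106

Nov 29, 2037 is a Sunday; the first Thursday on or after it is Dec 3, 2037 (4 days later).
From Dec 3, 2037 to Dec 10, 2039: 28 + 365 + 344 = 737 days (rest of 2037, 2038, to Dec 10, 2039 in 2039).
737 ÷ 7 = 105 full weeks with remainder 2, so 105 more Thursdays after the first → 106.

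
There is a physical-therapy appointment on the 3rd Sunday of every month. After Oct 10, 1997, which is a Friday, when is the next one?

Oct 1997 starts on a Wednesday; its first Sunday is the 5th, so the 3rd Sunday is the 19th — Oct 19, 1997.
Oct 19, 1997 is after Oct 10, 1997, so that is the next one.

Oct 19, 1997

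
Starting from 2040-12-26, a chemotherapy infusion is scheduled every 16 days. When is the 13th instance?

2041-07-06

The 13th occurrence is 12 intervals after the first: 12 × 16 = 192 days after 2040-12-26.
December has 31 days — 5 days to the end of December leaves 187.
January has 31 days (156 left).
February has 28 days (128 left).
March has 31 days (97 left).
April has 30 days (67 left).
May has 31 days (36 left).
June has 30 days (6 left).
6 days into July → 2041-07-06.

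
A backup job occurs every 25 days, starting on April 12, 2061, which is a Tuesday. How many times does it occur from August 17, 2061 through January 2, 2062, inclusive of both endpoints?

Occurrences land 25·i days after April 12, 2061 for i = 0, 1, 2, …
August 17, 2061 is 127 days after the start; 127 ÷ 25 = 5 remainder 2; since the remainder is 2, round up to i = 6. First occurrence in the window: #7 on September 9, 2061 (6×25 = 150 days in).
January 2, 2062 is 265 days after the start; 265 ÷ 25 = 10 remainder 15. Last occurrence in the window: #11 on December 18, 2061.
Occurrences #7 through #11: 5 in total.

5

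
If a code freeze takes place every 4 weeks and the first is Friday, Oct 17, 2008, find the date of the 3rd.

Dec 12, 2008

The 3rd occurrence is 2 intervals after the first: 2 × 28 = 56 days after Oct 17, 2008.
Oct has 31 days — 14 days to the end of Oct leaves 42.
Nov has 30 days (12 left).
12 days into Dec → Dec 12, 2008.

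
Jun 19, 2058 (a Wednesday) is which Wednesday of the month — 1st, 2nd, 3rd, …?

Day 19 falls in week ⌈19/7⌉ of the month.
Days 1–7 hold the 1st Wednesday, 8–14 the 2nd, 15–21 the 3rd, 22–28 the 4th, 29–31 the 5th.
19 is in the range for the 3rd.

3rd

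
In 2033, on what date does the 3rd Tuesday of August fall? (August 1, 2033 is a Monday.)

16 August 2033

August 2033 begins on a Monday, so the first Tuesday is August 2 (1 day later).
The 3rd Tuesday is 2 weeks later: 2 + 14 = 16.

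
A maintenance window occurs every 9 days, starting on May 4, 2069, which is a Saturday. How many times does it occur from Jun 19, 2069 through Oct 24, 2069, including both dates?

14

Occurrences land 9·i days after May 4, 2069 for i = 0, 1, 2, …
Jun 19, 2069 is 46 days after the start; 46 ÷ 9 = 5 remainder 1; since the remainder is 1, round up to i = 6. First occurrence in the window: #7 on Jun 27, 2069 (6×9 = 54 days in).
Oct 24, 2069 is 173 days after the start; 173 ÷ 9 = 19 remainder 2. Last occurrence in the window: #20 on Oct 22, 2069.
Occurrences #7 through #20: 14 in total.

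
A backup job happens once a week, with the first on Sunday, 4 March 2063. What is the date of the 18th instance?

1 July 2063

The 18th occurrence is 17 intervals after the first: 17 × 7 = 119 days after 4 March 2063.
March has 31 days — 27 days to the end of March leaves 92.
April has 30 days (62 left).
May has 31 days (31 left).
June has 30 days (1 left).
1 day into July → 1 July 2063.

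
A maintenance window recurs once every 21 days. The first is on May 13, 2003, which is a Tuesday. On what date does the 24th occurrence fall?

September 7, 2004

The 24th occurrence is 23 intervals after the first: 23 × 21 = 483 days after May 13, 2003.
May has 31 days — 18 days to the end of May leaves 465.
From end of May to end of 2003 is 214 days (251 left).
January has 31 days (220 left).
February has 29 days (191 left).
March has 31 days (160 left).
April has 30 days (130 left).
May has 31 days (99 left).
June has 30 days (69 left).
July has 31 days (38 left).
August has 31 days (7 left).
7 days into September → September 7, 2004.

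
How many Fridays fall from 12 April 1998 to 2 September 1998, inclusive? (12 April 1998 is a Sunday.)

20

12 April 1998 is a Sunday; the first Friday on or after it is 17 April 1998 (5 days later).
From 17 April 1998 to 2 September 1998: 13 + 31 + 30 + 31 + 31 + 2 = 138 days (rest of April, May, June, July, August, September).
138 ÷ 7 = 19 full weeks with remainder 5, so 19 more Fridays after the first → 20.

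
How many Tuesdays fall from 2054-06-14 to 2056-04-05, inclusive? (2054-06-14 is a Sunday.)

2054-06-14 is a Sunday; the first Tuesday on or after it is 2054-06-16 (2 days later).
From 2054-06-16 to 2056-04-05: 198 + 365 + 96 = 659 days (rest of 2054, 2055, to 2056-04-05 in 2056).
659 ÷ 7 = 94 full weeks with remainder 1, so 94 more Tuesdays after the first → 95.

95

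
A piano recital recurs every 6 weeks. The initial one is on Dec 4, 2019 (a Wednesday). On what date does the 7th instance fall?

Aug 12, 2020

The 7th occurrence is 6 intervals after the first: 6 × 42 = 252 days after Dec 4, 2019.
Dec has 31 days — 27 days to the end of Dec leaves 225.
Jan has 31 days (194 left).
Feb has 29 days (165 left).
Mar has 31 days (134 left).
Apr has 30 days (104 left).
May has 31 days (73 left).
Jun has 30 days (43 left).
Jul has 31 days (12 left).
12 days into Aug → Aug 12, 2020.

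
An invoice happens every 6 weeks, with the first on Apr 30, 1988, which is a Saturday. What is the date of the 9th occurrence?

Apr 1, 1989

The 9th occurrence is 8 intervals after the first: 8 × 42 = 336 days after Apr 30, 1988.
Apr has 30 days — 0 days to the end of Apr leaves 336.
May has 31 days (305 left).
Jun has 30 days (275 left).
Jul has 31 days (244 left).
Aug has 31 days (213 left).
Sep has 30 days (183 left).
Oct has 31 days (152 left).
Nov has 30 days (122 left).
Dec has 31 days (91 left).
Jan has 31 days (60 left).
Feb has 28 days (32 left).
Mar has 31 days (1 left).
1 day into Apr → Apr 1, 1989.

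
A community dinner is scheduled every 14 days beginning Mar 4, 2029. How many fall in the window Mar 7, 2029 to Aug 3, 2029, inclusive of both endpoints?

Occurrences land 14·i days after Mar 4, 2029 for i = 0, 1, 2, …
Mar 7, 2029 is 3 days after the start; 3 ÷ 14 = 0 remainder 3; since the remainder is 3, round up to i = 1. First occurrence in the window: #2 on Mar 18, 2029 (1×14 = 14 days in).
Aug 3, 2029 is 152 days after the start; 152 ÷ 14 = 10 remainder 12. Last occurrence in the window: #11 on Jul 22, 2029.
Occurrences #2 through #11: 10 in total.

10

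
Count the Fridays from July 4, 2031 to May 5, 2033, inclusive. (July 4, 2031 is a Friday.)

July 4, 2031 is a Friday; the first Friday on or after it is July 4, 2031.
From July 4, 2031 to May 5, 2033: 180 + 366 + 125 = 671 days (rest of 2031, 2032, to May 5, 2033 in 2033).
671 ÷ 7 = 95 full weeks with remainder 6, so 95 more Fridays after the first → 96.

96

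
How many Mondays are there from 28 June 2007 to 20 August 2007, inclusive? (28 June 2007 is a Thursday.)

8

28 June 2007 is a Thursday; the first Monday on or after it is 2 July 2007 (4 days later).
From 2 July 2007 to 20 August 2007: 29 + 20 = 49 days (rest of July, August).
49 ÷ 7 = 7 full weeks with remainder 0, so 7 more Mondays after the first → 8.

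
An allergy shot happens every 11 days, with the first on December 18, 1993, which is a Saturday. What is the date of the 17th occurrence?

The 17th occurrence is 16 intervals after the first: 16 × 11 = 176 days after December 18, 1993.
December has 31 days — 13 days to the end of December leaves 163.
January has 31 days (132 left).
February has 28 days (104 left).
March has 31 days (73 left).
April has 30 days (43 left).
May has 31 days (12 left).
12 days into June → June 12, 1994.

June 12, 1994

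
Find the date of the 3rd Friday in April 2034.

April 2034 begins on a Saturday, so the first Friday is April 7 (6 days later).
The 3rd Friday is 2 weeks later: 7 + 14 = 21.

21 April 2034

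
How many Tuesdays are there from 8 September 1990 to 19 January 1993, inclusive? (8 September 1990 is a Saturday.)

8 September 1990 is a Saturday; the first Tuesday on or after it is 11 September 1990 (3 days later).
From 11 September 1990 to 19 January 1993: 111 + 365 + 366 + 19 = 861 days (rest of 1990, 1991, 1992, to 19 January 1993 in 1993).
861 ÷ 7 = 123 full weeks with remainder 0, so 123 more Tuesdays after the first → 124.

124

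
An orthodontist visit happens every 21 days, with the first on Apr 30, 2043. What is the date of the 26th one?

The 26th occurrence is 25 intervals after the first: 25 × 21 = 525 days after Apr 30, 2043.
Apr has 30 days — 0 days to the end of Apr leaves 525.
From end of Apr to end of 2043 is 245 days (280 left).
Jan has 31 days (249 left).
Feb has 29 days (220 left).
Mar has 31 days (189 left).
Apr has 30 days (159 left).
May has 31 days (128 left).
Jun has 30 days (98 left).
Jul has 31 days (67 left).
Aug has 31 days (36 left).
Sep has 30 days (6 left).
6 days into Oct → Oct 6, 2044.

Oct 6, 2044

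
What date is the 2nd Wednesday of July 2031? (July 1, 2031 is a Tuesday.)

July 9, 2031

July 2031 begins on a Tuesday, so the first Wednesday is July 2 (1 day later).
The 2nd Wednesday is 1 weeks later: 2 + 7 = 9.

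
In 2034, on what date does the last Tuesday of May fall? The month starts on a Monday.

30 May 2034

May 2034 begins on a Monday, so the first Tuesday is May 2 (1 day later).
May 2034 has 31 days. Adding weeks: 2, 9, 16, 23, 30 — the last one ≤ 31 is the 30th.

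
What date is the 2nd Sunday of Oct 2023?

The first Sunday of Oct 2023 is Oct 1.
The 2nd Sunday is 1 weeks later: 1 + 7 = 8.

Oct 8, 2023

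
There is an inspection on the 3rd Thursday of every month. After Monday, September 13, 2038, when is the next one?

September 16, 2038

September 2038 starts on a Wednesday; its first Thursday is the 2nd, so the 3rd Thursday is the 16th — September 16, 2038.
September 16, 2038 is after September 13, 2038, so that is the next one.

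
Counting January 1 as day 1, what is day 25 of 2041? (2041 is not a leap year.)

January 25, 2041

25 into January → January 25.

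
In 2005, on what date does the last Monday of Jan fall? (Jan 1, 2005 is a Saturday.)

Jan 2005 begins on a Saturday, so the first Monday is Jan 3 (2 days later).
Jan 2005 has 31 days. Adding weeks: 3, 10, 17, 24, 31 — the last one ≤ 31 is the 31st.

Jan 31, 2005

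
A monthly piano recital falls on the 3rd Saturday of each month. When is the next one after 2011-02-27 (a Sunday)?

February 2011 starts on a Tuesday; its first Saturday is the 5th, so the 3rd Saturday is the 19th — 2011-02-19.
That is not after 2011-02-27, so look at March 2011.
March 2011 starts on a Tuesday; its first Saturday is the 5th, so the 3rd Saturday is the 19th — 2011-03-19.

2011-03-19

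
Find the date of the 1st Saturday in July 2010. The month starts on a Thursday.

July 3, 2010

July 2010 begins on a Thursday, so the first Saturday is July 3 (2 days later).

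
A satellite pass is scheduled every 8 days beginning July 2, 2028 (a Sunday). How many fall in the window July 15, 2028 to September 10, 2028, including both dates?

7

Occurrences land 8·i days after July 2, 2028 for i = 0, 1, 2, …
July 15, 2028 is 13 days after the start; 13 ÷ 8 = 1 remainder 5; since the remainder is 5, round up to i = 2. First occurrence in the window: #3 on July 18, 2028 (2×8 = 16 days in).
September 10, 2028 is 70 days after the start; 70 ÷ 8 = 8 remainder 6. Last occurrence in the window: #9 on September 4, 2028.
Occurrences #3 through #9: 7 in total.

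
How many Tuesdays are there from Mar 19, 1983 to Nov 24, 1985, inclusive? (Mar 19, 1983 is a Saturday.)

140

Mar 19, 1983 is a Saturday; the first Tuesday on or after it is Mar 22, 1983 (3 days later).
From Mar 22, 1983 to Nov 24, 1985: 284 + 366 + 328 = 978 days (rest of 1983, 1984, to Nov 24, 1985 in 1985).
978 ÷ 7 = 139 full weeks with remainder 5, so 139 more Tuesdays after the first → 140.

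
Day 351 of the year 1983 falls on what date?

January has 31 days (351 − 31 = 320 remain).
February has 28 days (320 − 28 = 292 remain).
March has 31 days (292 − 31 = 261 remain).
April has 30 days (261 − 30 = 231 remain).
May has 31 days (231 − 31 = 200 remain).
June has 30 days (200 − 30 = 170 remain).
July has 31 days (170 − 31 = 139 remain).
August has 31 days (139 − 31 = 108 remain).
September has 30 days (108 − 30 = 78 remain).
October has 31 days (78 − 31 = 47 remain).
November has 30 days (47 − 30 = 17 remain).
17 into December → December 17.

December 17, 1983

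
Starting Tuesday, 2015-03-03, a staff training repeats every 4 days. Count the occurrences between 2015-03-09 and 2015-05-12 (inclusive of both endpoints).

16

Occurrences land 4·i days after 2015-03-03 for i = 0, 1, 2, …
2015-03-09 is 6 days after the start; 6 ÷ 4 = 1 remainder 2; since the remainder is 2, round up to i = 2. First occurrence in the window: #3 on 2015-03-11 (2×4 = 8 days in).
2015-05-12 is 70 days after the start; 70 ÷ 4 = 17 remainder 2. Last occurrence in the window: #18 on 2015-05-10.
Occurrences #3 through #18: 16 in total.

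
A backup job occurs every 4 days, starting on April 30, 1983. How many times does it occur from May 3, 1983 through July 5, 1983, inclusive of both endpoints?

Occurrences land 4·i days after April 30, 1983 for i = 0, 1, 2, …
May 3, 1983 is 3 days after the start; 3 ÷ 4 = 0 remainder 3; since the remainder is 3, round up to i = 1. First occurrence in the window: #2 on May 4, 1983 (1×4 = 4 days in).
July 5, 1983 is 66 days after the start; 66 ÷ 4 = 16 remainder 2. Last occurrence in the window: #17 on July 3, 1983.
Occurrences #2 through #17: 16 in total.

16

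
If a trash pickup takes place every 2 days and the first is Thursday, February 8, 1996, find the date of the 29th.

April 4, 1996

The 29th occurrence is 28 intervals after the first: 28 × 2 = 56 days after February 8, 1996.
February has 29 days — 21 days to the end of February leaves 35.
March has 31 days (4 left).
4 days into April → April 4, 1996.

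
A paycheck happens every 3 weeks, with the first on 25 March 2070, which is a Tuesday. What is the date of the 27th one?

22 September 2071

The 27th occurrence is 26 intervals after the first: 26 × 21 = 546 days after 25 March 2070.
March has 31 days — 6 days to the end of March leaves 540.
From end of March to end of 2070 is 275 days (265 left).
January has 31 days (234 left).
February has 28 days (206 left).
March has 31 days (175 left).
April has 30 days (145 left).
May has 31 days (114 left).
June has 30 days (84 left).
July has 31 days (53 left).
August has 31 days (22 left).
22 days into September → 22 September 2071.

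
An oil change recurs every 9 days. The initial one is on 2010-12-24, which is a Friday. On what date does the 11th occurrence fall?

2011-03-24

The 11th occurrence is 10 intervals after the first: 10 × 9 = 90 days after 2010-12-24.
December has 31 days — 7 days to the end of December leaves 83.
January has 31 days (52 left).
February has 28 days (24 left).
24 days into March → 2011-03-24.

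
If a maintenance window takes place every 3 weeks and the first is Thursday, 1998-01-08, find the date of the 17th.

1998-12-10

The 17th occurrence is 16 intervals after the first: 16 × 21 = 336 days after 1998-01-08.
January has 31 days — 23 days to the end of January leaves 313.
February has 28 days (285 left).
March has 31 days (254 left).
April has 30 days (224 left).
May has 31 days (193 left).
June has 30 days (163 left).
July has 31 days (132 left).
August has 31 days (101 left).
September has 30 days (71 left).
October has 31 days (40 left).
November has 30 days (10 left).
10 days into December → 1998-12-10.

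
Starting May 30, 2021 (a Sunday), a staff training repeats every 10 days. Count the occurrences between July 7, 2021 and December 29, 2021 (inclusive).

18

Occurrences land 10·i days after May 30, 2021 for i = 0, 1, 2, …
July 7, 2021 is 38 days after the start; 38 ÷ 10 = 3 remainder 8; since the remainder is 8, round up to i = 4. First occurrence in the window: #5 on July 9, 2021 (4×10 = 40 days in).
December 29, 2021 is 213 days after the start; 213 ÷ 10 = 21 remainder 3. Last occurrence in the window: #22 on December 26, 2021.
Occurrences #5 through #22: 18 in total.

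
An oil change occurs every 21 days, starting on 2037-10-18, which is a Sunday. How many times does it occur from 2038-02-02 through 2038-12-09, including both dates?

14

Occurrences land 21·i days after 2037-10-18 for i = 0, 1, 2, …
2038-02-02 is 107 days after the start; 107 ÷ 21 = 5 remainder 2; since the remainder is 2, round up to i = 6. First occurrence in the window: #7 on 2038-02-21 (6×21 = 126 days in).
2038-12-09 is 417 days after the start; 417 ÷ 21 = 19 remainder 18. Last occurrence in the window: #20 on 2038-11-21.
Occurrences #7 through #20: 14 in total.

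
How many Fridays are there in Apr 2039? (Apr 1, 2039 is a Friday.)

5

Apr 1, 2039 is a Friday; the first Friday on or after it is Apr 1, 2039.
From Apr 1, 2039 to Apr 30, 2039 is 30 − 1 = 29 days.
29 ÷ 7 = 4 full weeks with remainder 1, so 4 more Fridays after the first → 5.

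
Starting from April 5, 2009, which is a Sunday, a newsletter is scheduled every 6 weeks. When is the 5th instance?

The 5th occurrence is 4 intervals after the first: 4 × 42 = 168 days after April 5, 2009.
April has 30 days — 25 days to the end of April leaves 143.
May has 31 days (112 left).
June has 30 days (82 left).
July has 31 days (51 left).
August has 31 days (20 left).
20 days into September → September 20, 2009.

September 20, 2009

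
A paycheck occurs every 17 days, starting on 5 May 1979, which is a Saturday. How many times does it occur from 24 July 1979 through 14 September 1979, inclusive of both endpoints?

3

Occurrences land 17·i days after 5 May 1979 for i = 0, 1, 2, …
24 July 1979 is 80 days after the start; 80 ÷ 17 = 4 remainder 12; since the remainder is 12, round up to i = 5. First occurrence in the window: #6 on 29 July 1979 (5×17 = 85 days in).
14 September 1979 is 132 days after the start; 132 ÷ 17 = 7 remainder 13. Last occurrence in the window: #8 on 1 September 1979.
Occurrences #6 through #8: 3 in total.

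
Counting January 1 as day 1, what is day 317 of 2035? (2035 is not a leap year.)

November 13, 2035

January has 31 days (317 − 31 = 286 remain).
February has 28 days (286 − 28 = 258 remain).
March has 31 days (258 − 31 = 227 remain).
April has 30 days (227 − 30 = 197 remain).
May has 31 days (197 − 31 = 166 remain).
June has 30 days (166 − 30 = 136 remain).
July has 31 days (136 − 31 = 105 remain).
August has 31 days (105 − 31 = 74 remain).
September has 30 days (74 − 30 = 44 remain).
October has 31 days (44 − 31 = 13 remain).
13 into November → November 13.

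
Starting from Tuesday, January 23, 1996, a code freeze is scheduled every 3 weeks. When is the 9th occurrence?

The 9th occurrence is 8 intervals after the first: 8 × 21 = 168 days after January 23, 1996.
January has 31 days — 8 days to the end of January leaves 160.
February has 29 days (131 left).
March has 31 days (100 left).
April has 30 days (70 left).
May has 31 days (39 left).
June has 30 days (9 left).
9 days into July → July 9, 1996.

July 9, 1996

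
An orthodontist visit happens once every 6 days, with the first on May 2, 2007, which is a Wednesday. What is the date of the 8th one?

The 8th occurrence is 7 intervals after the first: 7 × 6 = 42 days after May 2, 2007.
May has 31 days — 29 days to the end of May leaves 13.
13 days into Jun → Jun 13, 2007.

Jun 13, 2007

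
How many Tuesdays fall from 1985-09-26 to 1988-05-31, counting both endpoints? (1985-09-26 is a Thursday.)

1985-09-26 is a Thursday; the first Tuesday on or after it is 1985-10-01 (5 days later).
From 1985-10-01 to 1988-05-31: 91 + 365 + 365 + 152 = 973 days (rest of 1985, 1986, 1987, to 1988-05-31 in 1988).
973 ÷ 7 = 139 full weeks with remainder 0, so 139 more Tuesdays after the first → 140.

140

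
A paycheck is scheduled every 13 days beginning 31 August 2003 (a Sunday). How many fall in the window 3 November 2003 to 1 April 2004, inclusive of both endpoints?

Occurrences land 13·i days after 31 August 2003 for i = 0, 1, 2, …
3 November 2003 is 64 days after the start; 64 ÷ 13 = 4 remainder 12; since the remainder is 12, round up to i = 5. First occurrence in the window: #6 on 4 November 2003 (5×13 = 65 days in).
1 April 2004 is 214 days after the start; 214 ÷ 13 = 16 remainder 6. Last occurrence in the window: #17 on 26 March 2004.
Occurrences #6 through #17: 12 in total.

12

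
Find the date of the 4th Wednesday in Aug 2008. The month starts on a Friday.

Aug 2008 begins on a Friday, so the first Wednesday is Aug 6 (5 days later).
The 4th Wednesday is 3 weeks later: 6 + 21 = 27.

Aug 27, 2008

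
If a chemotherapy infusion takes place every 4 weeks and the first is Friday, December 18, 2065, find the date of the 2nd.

January 15, 2066

The 2nd occurrence is 1 interval after the first: 1 × 28 = 28 days after December 18, 2065.
December has 31 days — 13 days to the end of December leaves 15.
15 days into January → January 15, 2066.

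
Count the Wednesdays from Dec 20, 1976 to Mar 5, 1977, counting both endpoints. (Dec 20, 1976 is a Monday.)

Dec 20, 1976 is a Monday; the first Wednesday on or after it is Dec 22, 1976 (2 days later).
From Dec 22, 1976 to Mar 5, 1977: 9 + 31 + 28 + 5 = 73 days (rest of Dec, Jan, Feb, Mar).
73 ÷ 7 = 10 full weeks with remainder 3, so 10 more Wednesdays after the first → 11.

11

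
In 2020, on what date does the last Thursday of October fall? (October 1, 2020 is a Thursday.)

29 October 2020

October 2020 begins on a Thursday, so the first Thursday is October 1.
October 2020 has 31 days. Adding weeks: 1, 8, 15, 22, 29 — the last one ≤ 31 is the 29th.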